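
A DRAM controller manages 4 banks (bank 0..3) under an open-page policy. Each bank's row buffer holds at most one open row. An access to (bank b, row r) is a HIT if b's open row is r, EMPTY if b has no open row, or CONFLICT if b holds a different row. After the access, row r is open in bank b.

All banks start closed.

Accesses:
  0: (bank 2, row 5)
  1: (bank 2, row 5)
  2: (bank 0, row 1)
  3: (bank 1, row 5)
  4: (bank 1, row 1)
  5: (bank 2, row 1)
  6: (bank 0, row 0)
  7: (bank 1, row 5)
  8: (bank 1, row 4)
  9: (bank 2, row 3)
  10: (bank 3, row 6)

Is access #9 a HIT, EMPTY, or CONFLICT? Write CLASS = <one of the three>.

CLASS = CONFLICT

step 0: bank2 None->5 [EMPTY]
step 1: bank2 5->5 [HIT]
step 2: bank0 None->1 [EMPTY]
step 3: bank1 None->5 [EMPTY]
step 4: bank1 5->1 [CONFLICT]
step 5: bank2 5->1 [CONFLICT]
step 6: bank0 1->0 [CONFLICT]
step 7: bank1 1->5 [CONFLICT]
step 8: bank1 5->4 [CONFLICT]
step 9: bank2 1->3 [CONFLICT]
step 10: bank3 None->6 [EMPTY]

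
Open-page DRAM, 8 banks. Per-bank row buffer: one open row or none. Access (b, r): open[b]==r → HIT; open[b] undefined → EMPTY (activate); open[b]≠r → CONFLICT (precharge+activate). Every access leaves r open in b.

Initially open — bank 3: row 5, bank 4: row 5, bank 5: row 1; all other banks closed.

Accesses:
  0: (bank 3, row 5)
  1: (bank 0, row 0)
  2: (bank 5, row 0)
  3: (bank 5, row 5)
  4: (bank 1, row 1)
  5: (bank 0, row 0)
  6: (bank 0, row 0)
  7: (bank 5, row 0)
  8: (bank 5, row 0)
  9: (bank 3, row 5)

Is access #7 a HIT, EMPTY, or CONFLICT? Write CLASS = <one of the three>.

0: bank 3 row 5 — prev 5 → HIT
1: bank 0 row 0 — prev None → EMPTY
2: bank 5 row 0 — prev 1 → CONFLICT
3: bank 5 row 5 — prev 0 → CONFLICT
4: bank 1 row 1 — prev None → EMPTY
5: bank 0 row 0 — prev 0 → HIT
6: bank 0 row 0 — prev 0 → HIT
7: bank 5 row 0 — prev 5 → CONFLICT
8: bank 5 row 0 — prev 0 → HIT
9: bank 3 row 5 — prev 5 → HIT

CLASS = CONFLICT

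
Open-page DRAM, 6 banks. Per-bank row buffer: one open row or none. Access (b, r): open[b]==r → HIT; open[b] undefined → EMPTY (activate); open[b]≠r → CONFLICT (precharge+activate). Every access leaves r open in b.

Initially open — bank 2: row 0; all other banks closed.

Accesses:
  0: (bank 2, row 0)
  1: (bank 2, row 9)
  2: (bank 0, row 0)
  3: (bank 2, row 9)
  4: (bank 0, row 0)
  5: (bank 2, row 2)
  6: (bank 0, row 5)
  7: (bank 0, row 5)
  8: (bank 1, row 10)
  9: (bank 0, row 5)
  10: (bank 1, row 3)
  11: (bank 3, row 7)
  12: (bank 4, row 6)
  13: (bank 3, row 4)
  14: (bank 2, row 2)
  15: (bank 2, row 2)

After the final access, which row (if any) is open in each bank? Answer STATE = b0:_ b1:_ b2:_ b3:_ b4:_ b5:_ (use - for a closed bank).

0: bank 2 row 0 — prev 0 → HIT
1: bank 2 row 9 — prev 0 → CONFLICT
2: bank 0 row 0 — prev None → EMPTY
3: bank 2 row 9 — prev 9 → HIT
4: bank 0 row 0 — prev 0 → HIT
5: bank 2 row 2 — prev 9 → CONFLICT
6: bank 0 row 5 — prev 0 → CONFLICT
7: bank 0 row 5 — prev 5 → HIT
8: bank 1 row 10 — prev None → EMPTY
9: bank 0 row 5 — prev 5 → HIT
10: bank 1 row 3 — prev 10 → CONFLICT
11: bank 3 row 7 — prev None → EMPTY
12: bank 4 row 6 — prev None → EMPTY
13: bank 3 row 4 — prev 7 → CONFLICT
14: bank 2 row 2 — prev 2 → HIT
15: bank 2 row 2 — prev 2 → HIT

STATE = b0:5 b1:3 b2:2 b3:4 b4:6 b5:-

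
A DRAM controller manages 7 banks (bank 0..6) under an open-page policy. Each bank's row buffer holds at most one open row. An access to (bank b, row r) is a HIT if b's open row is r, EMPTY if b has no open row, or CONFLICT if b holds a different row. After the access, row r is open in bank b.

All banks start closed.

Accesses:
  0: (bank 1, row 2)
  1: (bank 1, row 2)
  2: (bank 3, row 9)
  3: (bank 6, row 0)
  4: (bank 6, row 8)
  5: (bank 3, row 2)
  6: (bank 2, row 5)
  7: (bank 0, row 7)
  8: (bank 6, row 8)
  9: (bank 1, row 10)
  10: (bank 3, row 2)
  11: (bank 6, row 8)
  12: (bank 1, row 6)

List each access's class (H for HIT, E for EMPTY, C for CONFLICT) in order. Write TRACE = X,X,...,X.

TRACE = E,H,E,E,C,C,E,E,H,C,H,H,C

0: bank 1 row 2 — prev None → EMPTY
1: bank 1 row 2 — prev 2 → HIT
2: bank 3 row 9 — prev None → EMPTY
3: bank 6 row 0 — prev None → EMPTY
4: bank 6 row 8 — prev 0 → CONFLICT
5: bank 3 row 2 — prev 9 → CONFLICT
6: bank 2 row 5 — prev None → EMPTY
7: bank 0 row 7 — prev None → EMPTY
8: bank 6 row 8 — prev 8 → HIT
9: bank 1 row 10 — prev 2 → CONFLICT
10: bank 3 row 2 — prev 2 → HIT
11: bank 6 row 8 — prev 8 → HIT
12: bank 1 row 6 — prev 10 → CONFLICT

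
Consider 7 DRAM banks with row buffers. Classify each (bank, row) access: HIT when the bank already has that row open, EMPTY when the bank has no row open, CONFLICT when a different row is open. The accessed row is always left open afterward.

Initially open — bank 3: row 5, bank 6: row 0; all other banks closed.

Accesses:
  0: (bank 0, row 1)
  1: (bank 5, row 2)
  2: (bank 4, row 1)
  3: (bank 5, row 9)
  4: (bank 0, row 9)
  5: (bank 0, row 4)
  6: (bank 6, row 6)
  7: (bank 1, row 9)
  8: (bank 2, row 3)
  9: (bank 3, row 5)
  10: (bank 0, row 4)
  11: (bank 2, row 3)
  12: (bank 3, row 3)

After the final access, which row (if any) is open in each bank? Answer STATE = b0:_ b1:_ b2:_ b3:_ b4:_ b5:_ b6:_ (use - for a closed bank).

STATE = b0:4 b1:9 b2:3 b3:3 b4:1 b5:9 b6:6

0: bank 0 row 1 — prev None → EMPTY
1: bank 5 row 2 — prev None → EMPTY
2: bank 4 row 1 — prev None → EMPTY
3: bank 5 row 9 — prev 2 → CONFLICT
4: bank 0 row 9 — prev 1 → CONFLICT
5: bank 0 row 4 — prev 9 → CONFLICT
6: bank 6 row 6 — prev 0 → CONFLICT
7: bank 1 row 9 — prev None → EMPTY
8: bank 2 row 3 — prev None → EMPTY
9: bank 3 row 5 — prev 5 → HIT
10: bank 0 row 4 — prev 4 → HIT
11: bank 2 row 3 — prev 3 → HIT
12: bank 3 row 3 — prev 5 → CONFLICT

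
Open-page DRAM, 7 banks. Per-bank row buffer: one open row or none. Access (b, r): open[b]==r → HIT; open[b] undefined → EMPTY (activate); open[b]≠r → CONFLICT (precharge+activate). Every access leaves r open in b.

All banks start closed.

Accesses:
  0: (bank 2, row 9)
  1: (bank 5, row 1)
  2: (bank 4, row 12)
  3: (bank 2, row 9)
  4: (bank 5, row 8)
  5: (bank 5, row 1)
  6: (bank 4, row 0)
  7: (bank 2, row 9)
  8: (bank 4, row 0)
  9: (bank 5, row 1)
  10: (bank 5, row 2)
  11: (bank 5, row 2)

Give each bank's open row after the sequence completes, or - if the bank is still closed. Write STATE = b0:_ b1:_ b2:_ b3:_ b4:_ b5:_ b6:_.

#0 (2,9) E
#1 (5,1) E
#2 (4,12) E
#3 (2,9) H  (was 9)
#4 (5,8) C  (was 1)
#5 (5,1) C  (was 8)
#6 (4,0) C  (was 12)
#7 (2,9) H  (was 9)
#8 (4,0) H  (was 0)
#9 (5,1) H  (was 1)
#10 (5,2) C  (was 1)
#11 (5,2) H  (was 2)

STATE = b0:- b1:- b2:9 b3:- b4:0 b5:2 b6:-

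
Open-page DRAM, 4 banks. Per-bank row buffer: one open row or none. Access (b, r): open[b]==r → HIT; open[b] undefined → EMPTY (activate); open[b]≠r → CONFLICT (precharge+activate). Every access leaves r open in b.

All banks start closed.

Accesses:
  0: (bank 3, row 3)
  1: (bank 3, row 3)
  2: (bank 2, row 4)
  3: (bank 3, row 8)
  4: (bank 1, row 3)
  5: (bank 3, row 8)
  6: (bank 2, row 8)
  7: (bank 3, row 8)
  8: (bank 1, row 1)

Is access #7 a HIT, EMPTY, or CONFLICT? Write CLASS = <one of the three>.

CLASS = HIT

step 0: bank3 None->3 [EMPTY]
step 1: bank3 3->3 [HIT]
step 2: bank2 None->4 [EMPTY]
step 3: bank3 3->8 [CONFLICT]
step 4: bank1 None->3 [EMPTY]
step 5: bank3 8->8 [HIT]
step 6: bank2 4->8 [CONFLICT]
step 7: bank3 8->8 [HIT]
step 8: bank1 3->1 [CONFLICT]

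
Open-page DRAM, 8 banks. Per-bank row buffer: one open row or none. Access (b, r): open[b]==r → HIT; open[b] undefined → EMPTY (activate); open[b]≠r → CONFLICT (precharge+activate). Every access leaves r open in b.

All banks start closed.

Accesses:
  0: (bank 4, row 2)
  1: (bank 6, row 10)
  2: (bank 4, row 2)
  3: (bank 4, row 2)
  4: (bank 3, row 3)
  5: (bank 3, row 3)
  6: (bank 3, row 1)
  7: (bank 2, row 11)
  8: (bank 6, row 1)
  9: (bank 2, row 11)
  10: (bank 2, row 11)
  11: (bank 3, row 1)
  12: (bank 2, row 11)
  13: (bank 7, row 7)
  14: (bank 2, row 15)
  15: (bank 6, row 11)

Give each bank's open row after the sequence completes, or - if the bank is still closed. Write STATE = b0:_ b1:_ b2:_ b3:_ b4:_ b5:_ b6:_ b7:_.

step 0: bank4 None->2 [EMPTY]
step 1: bank6 None->10 [EMPTY]
step 2: bank4 2->2 [HIT]
step 3: bank4 2->2 [HIT]
step 4: bank3 None->3 [EMPTY]
step 5: bank3 3->3 [HIT]
step 6: bank3 3->1 [CONFLICT]
step 7: bank2 None->11 [EMPTY]
step 8: bank6 10->1 [CONFLICT]
step 9: bank2 11->11 [HIT]
step 10: bank2 11->11 [HIT]
step 11: bank3 1->1 [HIT]
step 12: bank2 11->11 [HIT]
step 13: bank7 None->7 [EMPTY]
step 14: bank2 11->15 [CONFLICT]
step 15: bank6 1->11 [CONFLICT]

STATE = b0:- b1:- b2:15 b3:1 b4:2 b5:- b6:11 b7:7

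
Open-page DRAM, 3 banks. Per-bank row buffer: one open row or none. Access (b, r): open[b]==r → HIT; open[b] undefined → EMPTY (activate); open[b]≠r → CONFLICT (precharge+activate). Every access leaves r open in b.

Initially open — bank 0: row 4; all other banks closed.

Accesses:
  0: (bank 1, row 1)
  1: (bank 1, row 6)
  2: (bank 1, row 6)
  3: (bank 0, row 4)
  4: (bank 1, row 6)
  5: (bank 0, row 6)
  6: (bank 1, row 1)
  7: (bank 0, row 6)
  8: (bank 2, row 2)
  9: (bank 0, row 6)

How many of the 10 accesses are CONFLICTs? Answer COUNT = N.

0: bank 1 row 1 — prev None → EMPTY
1: bank 1 row 6 — prev 1 → CONFLICT
2: bank 1 row 6 — prev 6 → HIT
3: bank 0 row 4 — prev 4 → HIT
4: bank 1 row 6 — prev 6 → HIT
5: bank 0 row 6 — prev 4 → CONFLICT
6: bank 1 row 1 — prev 6 → CONFLICT
7: bank 0 row 6 — prev 6 → HIT
8: bank 2 row 2 — prev None → EMPTY
9: bank 0 row 6 — prev 6 → HIT

COUNT = 3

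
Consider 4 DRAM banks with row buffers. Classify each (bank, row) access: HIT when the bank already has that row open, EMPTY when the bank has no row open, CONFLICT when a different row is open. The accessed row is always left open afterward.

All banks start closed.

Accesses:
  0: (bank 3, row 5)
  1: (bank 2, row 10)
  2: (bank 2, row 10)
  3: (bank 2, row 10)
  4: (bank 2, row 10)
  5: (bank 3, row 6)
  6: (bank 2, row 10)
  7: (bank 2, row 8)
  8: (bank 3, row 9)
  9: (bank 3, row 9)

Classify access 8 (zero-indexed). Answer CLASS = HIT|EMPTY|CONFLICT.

  [0] b3 r5: no row ⇒ E
  [1] b2 r10: no row ⇒ E
  [2] b2 r10: had r10 ⇒ H
  [3] b2 r10: had r10 ⇒ H
  [4] b2 r10: had r10 ⇒ H
  [5] b3 r6: had r5 ⇒ C
  [6] b2 r10: had r10 ⇒ H
  [7] b2 r8: had r10 ⇒ C
  [8] b3 r9: had r6 ⇒ C
  [9] b3 r9: had r9 ⇒ H

CLASS = CONFLICT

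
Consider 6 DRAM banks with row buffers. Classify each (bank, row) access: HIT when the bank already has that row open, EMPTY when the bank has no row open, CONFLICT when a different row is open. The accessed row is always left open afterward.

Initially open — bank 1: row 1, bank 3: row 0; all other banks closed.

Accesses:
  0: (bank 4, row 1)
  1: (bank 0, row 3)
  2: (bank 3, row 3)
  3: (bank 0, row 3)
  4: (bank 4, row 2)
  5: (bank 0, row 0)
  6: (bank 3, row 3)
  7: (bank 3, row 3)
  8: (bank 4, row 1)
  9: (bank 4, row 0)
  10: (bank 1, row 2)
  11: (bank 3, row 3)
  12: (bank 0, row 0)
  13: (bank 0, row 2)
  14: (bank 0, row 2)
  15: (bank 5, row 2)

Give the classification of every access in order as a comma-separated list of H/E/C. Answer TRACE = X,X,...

TRACE = E,E,C,H,C,C,H,H,C,C,C,H,H,C,H,E

  [0] b4 r1: no row ⇒ E
  [1] b0 r3: no row ⇒ E
  [2] b3 r3: had r0 ⇒ C
  [3] b0 r3: had r3 ⇒ H
  [4] b4 r2: had r1 ⇒ C
  [5] b0 r0: had r3 ⇒ C
  [6] b3 r3: had r3 ⇒ H
  [7] b3 r3: had r3 ⇒ H
  [8] b4 r1: had r2 ⇒ C
  [9] b4 r0: had r1 ⇒ C
  [10] b1 r2: had r1 ⇒ C
  [11] b3 r3: had r3 ⇒ H
  [12] b0 r0: had r0 ⇒ H
  [13] b0 r2: had r0 ⇒ C
  [14] b0 r2: had r2 ⇒ H
  [15] b5 r2: no row ⇒ E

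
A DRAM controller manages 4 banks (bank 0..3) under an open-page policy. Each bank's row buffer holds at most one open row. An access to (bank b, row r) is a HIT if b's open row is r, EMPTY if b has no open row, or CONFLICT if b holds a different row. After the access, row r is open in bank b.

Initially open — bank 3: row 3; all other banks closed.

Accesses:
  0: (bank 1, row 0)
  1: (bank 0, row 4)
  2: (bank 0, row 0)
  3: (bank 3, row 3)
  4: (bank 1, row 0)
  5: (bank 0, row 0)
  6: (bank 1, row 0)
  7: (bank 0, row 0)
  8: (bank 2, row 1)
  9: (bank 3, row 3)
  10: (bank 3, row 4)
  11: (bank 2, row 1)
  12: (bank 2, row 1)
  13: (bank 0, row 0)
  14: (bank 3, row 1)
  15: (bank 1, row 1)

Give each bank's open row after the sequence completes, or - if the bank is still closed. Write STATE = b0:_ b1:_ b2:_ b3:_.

STATE = b0:0 b1:1 b2:1 b3:1

step 0: bank1 None->0 [EMPTY]
step 1: bank0 None->4 [EMPTY]
step 2: bank0 4->0 [CONFLICT]
step 3: bank3 3->3 [HIT]
step 4: bank1 0->0 [HIT]
step 5: bank0 0->0 [HIT]
step 6: bank1 0->0 [HIT]
step 7: bank0 0->0 [HIT]
step 8: bank2 None->1 [EMPTY]
step 9: bank3 3->3 [HIT]
step 10: bank3 3->4 [CONFLICT]
step 11: bank2 1->1 [HIT]
step 12: bank2 1->1 [HIT]
step 13: bank0 0->0 [HIT]
step 14: bank3 4->1 [CONFLICT]
step 15: bank1 0->1 [CONFLICT]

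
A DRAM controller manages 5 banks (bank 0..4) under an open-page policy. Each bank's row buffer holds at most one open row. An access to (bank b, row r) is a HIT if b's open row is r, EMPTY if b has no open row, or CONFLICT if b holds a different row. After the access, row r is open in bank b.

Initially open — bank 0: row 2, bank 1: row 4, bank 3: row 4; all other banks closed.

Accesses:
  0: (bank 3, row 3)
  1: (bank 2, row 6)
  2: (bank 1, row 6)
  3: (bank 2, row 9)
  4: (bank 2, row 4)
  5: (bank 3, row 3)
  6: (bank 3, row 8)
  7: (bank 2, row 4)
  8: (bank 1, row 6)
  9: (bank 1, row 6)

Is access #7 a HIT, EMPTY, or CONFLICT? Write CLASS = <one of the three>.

#0 (3,3) C  (was 4)
#1 (2,6) E
#2 (1,6) C  (was 4)
#3 (2,9) C  (was 6)
#4 (2,4) C  (was 9)
#5 (3,3) H  (was 3)
#6 (3,8) C  (was 3)
#7 (2,4) H  (was 4)
#8 (1,6) H  (was 6)
#9 (1,6) H  (was 6)

CLASS = HIT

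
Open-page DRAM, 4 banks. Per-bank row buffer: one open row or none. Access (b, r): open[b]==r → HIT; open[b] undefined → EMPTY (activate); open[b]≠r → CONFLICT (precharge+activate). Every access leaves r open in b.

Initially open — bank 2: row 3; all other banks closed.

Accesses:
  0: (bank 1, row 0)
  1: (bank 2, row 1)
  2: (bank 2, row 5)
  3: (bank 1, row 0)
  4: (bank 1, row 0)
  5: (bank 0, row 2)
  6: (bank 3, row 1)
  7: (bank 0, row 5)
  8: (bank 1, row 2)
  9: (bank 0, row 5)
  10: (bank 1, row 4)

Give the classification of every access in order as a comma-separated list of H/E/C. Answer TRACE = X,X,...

step 0: bank1 None->0 [EMPTY]
step 1: bank2 3->1 [CONFLICT]
step 2: bank2 1->5 [CONFLICT]
step 3: bank1 0->0 [HIT]
step 4: bank1 0->0 [HIT]
step 5: bank0 None->2 [EMPTY]
step 6: bank3 None->1 [EMPTY]
step 7: bank0 2->5 [CONFLICT]
step 8: bank1 0->2 [CONFLICT]
step 9: bank0 5->5 [HIT]
step 10: bank1 2->4 [CONFLICT]

TRACE = E,C,C,H,H,E,E,C,C,H,C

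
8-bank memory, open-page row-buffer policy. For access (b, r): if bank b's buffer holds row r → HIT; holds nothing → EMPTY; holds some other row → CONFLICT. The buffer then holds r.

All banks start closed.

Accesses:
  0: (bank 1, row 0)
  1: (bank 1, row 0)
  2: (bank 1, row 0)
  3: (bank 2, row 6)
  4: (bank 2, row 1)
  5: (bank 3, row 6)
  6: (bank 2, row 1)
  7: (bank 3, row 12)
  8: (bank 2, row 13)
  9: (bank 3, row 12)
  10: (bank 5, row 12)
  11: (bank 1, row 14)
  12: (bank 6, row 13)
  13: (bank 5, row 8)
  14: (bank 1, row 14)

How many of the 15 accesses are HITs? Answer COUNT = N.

step 0: bank1 None->0 [EMPTY]
step 1: bank1 0->0 [HIT]
step 2: bank1 0->0 [HIT]
step 3: bank2 None->6 [EMPTY]
step 4: bank2 6->1 [CONFLICT]
step 5: bank3 None->6 [EMPTY]
step 6: bank2 1->1 [HIT]
step 7: bank3 6->12 [CONFLICT]
step 8: bank2 1->13 [CONFLICT]
step 9: bank3 12->12 [HIT]
step 10: bank5 None->12 [EMPTY]
step 11: bank1 0->14 [CONFLICT]
step 12: bank6 None->13 [EMPTY]
step 13: bank5 12->8 [CONFLICT]
step 14: bank1 14->14 [HIT]

COUNT = 5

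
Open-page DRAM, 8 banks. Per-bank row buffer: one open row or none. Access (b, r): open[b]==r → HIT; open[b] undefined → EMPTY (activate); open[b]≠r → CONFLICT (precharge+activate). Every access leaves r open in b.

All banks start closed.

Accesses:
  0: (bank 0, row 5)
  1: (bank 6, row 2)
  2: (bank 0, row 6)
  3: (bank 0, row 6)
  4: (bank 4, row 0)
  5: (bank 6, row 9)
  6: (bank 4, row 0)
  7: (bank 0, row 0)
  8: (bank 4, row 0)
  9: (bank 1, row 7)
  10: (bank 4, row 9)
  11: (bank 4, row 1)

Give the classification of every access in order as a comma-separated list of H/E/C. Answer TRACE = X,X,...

TRACE = E,E,C,H,E,C,H,C,H,E,C,C

#0 (0,5) E
#1 (6,2) E
#2 (0,6) C  (was 5)
#3 (0,6) H  (was 6)
#4 (4,0) E
#5 (6,9) C  (was 2)
#6 (4,0) H  (was 0)
#7 (0,0) C  (was 6)
#8 (4,0) H  (was 0)
#9 (1,7) E
#10 (4,9) C  (was 0)
#11 (4,1) C  (was 9)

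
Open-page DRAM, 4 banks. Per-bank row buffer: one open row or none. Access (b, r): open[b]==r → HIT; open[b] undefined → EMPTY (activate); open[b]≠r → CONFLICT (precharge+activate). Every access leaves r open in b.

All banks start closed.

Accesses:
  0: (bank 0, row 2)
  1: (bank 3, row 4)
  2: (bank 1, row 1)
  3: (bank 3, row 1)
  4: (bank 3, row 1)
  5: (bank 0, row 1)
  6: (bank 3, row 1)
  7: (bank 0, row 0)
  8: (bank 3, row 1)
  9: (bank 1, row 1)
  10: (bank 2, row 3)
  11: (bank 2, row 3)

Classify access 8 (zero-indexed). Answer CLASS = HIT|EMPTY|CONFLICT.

0: bank 0 row 2 — prev None → EMPTY
1: bank 3 row 4 — prev None → EMPTY
2: bank 1 row 1 — prev None → EMPTY
3: bank 3 row 1 — prev 4 → CONFLICT
4: bank 3 row 1 — prev 1 → HIT
5: bank 0 row 1 — prev 2 → CONFLICT
6: bank 3 row 1 — prev 1 → HIT
7: bank 0 row 0 — prev 1 → CONFLICT
8: bank 3 row 1 — prev 1 → HIT
9: bank 1 row 1 — prev 1 → HIT
10: bank 2 row 3 — prev None → EMPTY
11: bank 2 row 3 — prev 3 → HIT

CLASS = HIT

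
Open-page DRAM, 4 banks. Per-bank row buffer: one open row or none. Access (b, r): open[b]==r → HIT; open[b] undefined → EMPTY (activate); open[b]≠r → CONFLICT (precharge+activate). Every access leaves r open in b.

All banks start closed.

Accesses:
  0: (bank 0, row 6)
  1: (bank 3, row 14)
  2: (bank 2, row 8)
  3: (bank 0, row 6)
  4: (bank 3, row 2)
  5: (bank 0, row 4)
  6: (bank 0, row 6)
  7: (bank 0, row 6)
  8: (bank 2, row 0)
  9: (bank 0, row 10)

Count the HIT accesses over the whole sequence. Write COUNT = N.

COUNT = 2

0: bank 0 row 6 — prev None → EMPTY
1: bank 3 row 14 — prev None → EMPTY
2: bank 2 row 8 — prev None → EMPTY
3: bank 0 row 6 — prev 6 → HIT
4: bank 3 row 2 — prev 14 → CONFLICT
5: bank 0 row 4 — prev 6 → CONFLICT
6: bank 0 row 6 — prev 4 → CONFLICT
7: bank 0 row 6 — prev 6 → HIT
8: bank 2 row 0 — prev 8 → CONFLICT
9: bank 0 row 10 — prev 6 → CONFLICT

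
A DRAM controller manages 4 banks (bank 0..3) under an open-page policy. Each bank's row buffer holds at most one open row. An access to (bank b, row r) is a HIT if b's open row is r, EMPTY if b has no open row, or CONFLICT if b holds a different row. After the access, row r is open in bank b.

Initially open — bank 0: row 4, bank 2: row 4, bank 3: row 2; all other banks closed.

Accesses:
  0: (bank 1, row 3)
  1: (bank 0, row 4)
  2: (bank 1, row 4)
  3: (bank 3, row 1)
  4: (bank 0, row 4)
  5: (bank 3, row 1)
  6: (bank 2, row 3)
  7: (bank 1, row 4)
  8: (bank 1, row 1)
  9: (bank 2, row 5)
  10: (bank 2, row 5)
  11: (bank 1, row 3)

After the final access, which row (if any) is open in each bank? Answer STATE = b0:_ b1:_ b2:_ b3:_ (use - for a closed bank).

STATE = b0:4 b1:3 b2:5 b3:1

0: bank 1 row 3 — prev None → EMPTY
1: bank 0 row 4 — prev 4 → HIT
2: bank 1 row 4 — prev 3 → CONFLICT
3: bank 3 row 1 — prev 2 → CONFLICT
4: bank 0 row 4 — prev 4 → HIT
5: bank 3 row 1 — prev 1 → HIT
6: bank 2 row 3 — prev 4 → CONFLICT
7: bank 1 row 4 — prev 4 → HIT
8: bank 1 row 1 — prev 4 → CONFLICT
9: bank 2 row 5 — prev 3 → CONFLICT
10: bank 2 row 5 — prev 5 → HIT
11: bank 1 row 3 — prev 1 → CONFLICT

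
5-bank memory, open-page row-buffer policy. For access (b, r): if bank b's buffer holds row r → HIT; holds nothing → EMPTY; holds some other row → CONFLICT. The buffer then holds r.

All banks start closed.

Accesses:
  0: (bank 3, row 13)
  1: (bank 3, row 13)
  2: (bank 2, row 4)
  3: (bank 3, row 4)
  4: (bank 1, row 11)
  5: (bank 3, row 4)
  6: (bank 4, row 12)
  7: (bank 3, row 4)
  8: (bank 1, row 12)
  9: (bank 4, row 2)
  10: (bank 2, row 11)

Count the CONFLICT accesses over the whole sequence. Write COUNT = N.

COUNT = 4

  [0] b3 r13: no row ⇒ E
  [1] b3 r13: had r13 ⇒ H
  [2] b2 r4: no row ⇒ E
  [3] b3 r4: had r13 ⇒ C
  [4] b1 r11: no row ⇒ E
  [5] b3 r4: had r4 ⇒ H
  [6] b4 r12: no row ⇒ E
  [7] b3 r4: had r4 ⇒ H
  [8] b1 r12: had r11 ⇒ C
  [9] b4 r2: had r12 ⇒ C
  [10] b2 r11: had r4 ⇒ C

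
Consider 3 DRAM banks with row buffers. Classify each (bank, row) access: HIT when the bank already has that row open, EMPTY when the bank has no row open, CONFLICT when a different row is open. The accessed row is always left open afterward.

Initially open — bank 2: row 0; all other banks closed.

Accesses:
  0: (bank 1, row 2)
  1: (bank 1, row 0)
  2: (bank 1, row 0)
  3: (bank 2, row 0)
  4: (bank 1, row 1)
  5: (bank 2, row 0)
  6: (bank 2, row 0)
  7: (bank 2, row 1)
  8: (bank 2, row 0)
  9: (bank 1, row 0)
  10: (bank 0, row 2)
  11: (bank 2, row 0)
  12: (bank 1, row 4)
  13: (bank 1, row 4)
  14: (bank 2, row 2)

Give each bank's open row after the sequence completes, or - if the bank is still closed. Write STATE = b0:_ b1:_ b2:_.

STATE = b0:2 b1:4 b2:2

#0 (1,2) E
#1 (1,0) C  (was 2)
#2 (1,0) H  (was 0)
#3 (2,0) H  (was 0)
#4 (1,1) C  (was 0)
#5 (2,0) H  (was 0)
#6 (2,0) H  (was 0)
#7 (2,1) C  (was 0)
#8 (2,0) C  (was 1)
#9 (1,0) C  (was 1)
#10 (0,2) E
#11 (2,0) H  (was 0)
#12 (1,4) C  (was 0)
#13 (1,4) H  (was 4)
#14 (2,2) C  (was 0)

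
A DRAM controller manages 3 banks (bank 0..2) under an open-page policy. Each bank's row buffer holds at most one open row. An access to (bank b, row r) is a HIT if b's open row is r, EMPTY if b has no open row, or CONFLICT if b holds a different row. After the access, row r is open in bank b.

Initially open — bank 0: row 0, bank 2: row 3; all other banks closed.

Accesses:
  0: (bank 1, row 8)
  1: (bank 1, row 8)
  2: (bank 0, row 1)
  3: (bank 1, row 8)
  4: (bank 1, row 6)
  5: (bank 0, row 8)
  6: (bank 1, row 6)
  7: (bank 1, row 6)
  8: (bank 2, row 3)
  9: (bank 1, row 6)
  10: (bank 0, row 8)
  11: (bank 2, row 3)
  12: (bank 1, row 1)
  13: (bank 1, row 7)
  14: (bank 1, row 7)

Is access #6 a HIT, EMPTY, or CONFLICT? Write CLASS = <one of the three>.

CLASS = HIT

  [0] b1 r8: no row ⇒ E
  [1] b1 r8: had r8 ⇒ H
  [2] b0 r1: had r0 ⇒ C
  [3] b1 r8: had r8 ⇒ H
  [4] b1 r6: had r8 ⇒ C
  [5] b0 r8: had r1 ⇒ C
  [6] b1 r6: had r6 ⇒ H
  [7] b1 r6: had r6 ⇒ H
  [8] b2 r3: had r3 ⇒ H
  [9] b1 r6: had r6 ⇒ H
  [10] b0 r8: had r8 ⇒ H
  [11] b2 r3: had r3 ⇒ H
  [12] b1 r1: had r6 ⇒ C
  [13] b1 r7: had r1 ⇒ C
  [14] b1 r7: had r7 ⇒ H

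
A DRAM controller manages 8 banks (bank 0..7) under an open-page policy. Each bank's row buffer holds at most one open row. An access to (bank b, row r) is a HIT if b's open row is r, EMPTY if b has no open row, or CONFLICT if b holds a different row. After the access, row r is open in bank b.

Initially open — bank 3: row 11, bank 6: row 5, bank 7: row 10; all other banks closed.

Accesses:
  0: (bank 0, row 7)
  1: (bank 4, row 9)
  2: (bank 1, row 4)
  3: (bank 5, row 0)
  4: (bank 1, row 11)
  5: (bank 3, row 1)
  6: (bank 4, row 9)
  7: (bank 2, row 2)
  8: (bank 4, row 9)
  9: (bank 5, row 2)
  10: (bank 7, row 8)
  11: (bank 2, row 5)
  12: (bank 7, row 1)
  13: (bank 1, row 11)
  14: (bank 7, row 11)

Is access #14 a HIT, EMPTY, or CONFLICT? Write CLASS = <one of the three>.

step 0: bank0 None->7 [EMPTY]
step 1: bank4 None->9 [EMPTY]
step 2: bank1 None->4 [EMPTY]
step 3: bank5 None->0 [EMPTY]
step 4: bank1 4->11 [CONFLICT]
step 5: bank3 11->1 [CONFLICT]
step 6: bank4 9->9 [HIT]
step 7: bank2 None->2 [EMPTY]
step 8: bank4 9->9 [HIT]
step 9: bank5 0->2 [CONFLICT]
step 10: bank7 10->8 [CONFLICT]
step 11: bank2 2->5 [CONFLICT]
step 12: bank7 8->1 [CONFLICT]
step 13: bank1 11->11 [HIT]
step 14: bank7 1->11 [CONFLICT]

CLASS = CONFLICT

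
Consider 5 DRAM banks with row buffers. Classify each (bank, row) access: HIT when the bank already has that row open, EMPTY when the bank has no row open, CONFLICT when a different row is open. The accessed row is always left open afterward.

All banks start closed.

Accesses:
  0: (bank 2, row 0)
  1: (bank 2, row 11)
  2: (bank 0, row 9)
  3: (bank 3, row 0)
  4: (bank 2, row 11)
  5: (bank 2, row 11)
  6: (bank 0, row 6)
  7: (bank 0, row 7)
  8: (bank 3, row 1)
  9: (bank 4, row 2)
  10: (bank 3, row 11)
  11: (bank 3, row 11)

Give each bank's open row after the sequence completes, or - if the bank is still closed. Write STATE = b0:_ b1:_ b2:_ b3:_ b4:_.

#0 (2,0) E
#1 (2,11) C  (was 0)
#2 (0,9) E
#3 (3,0) E
#4 (2,11) H  (was 11)
#5 (2,11) H  (was 11)
#6 (0,6) C  (was 9)
#7 (0,7) C  (was 6)
#8 (3,1) C  (was 0)
#9 (4,2) E
#10 (3,11) C  (was 1)
#11 (3,11) H  (was 11)

STATE = b0:7 b1:- b2:11 b3:11 b4:2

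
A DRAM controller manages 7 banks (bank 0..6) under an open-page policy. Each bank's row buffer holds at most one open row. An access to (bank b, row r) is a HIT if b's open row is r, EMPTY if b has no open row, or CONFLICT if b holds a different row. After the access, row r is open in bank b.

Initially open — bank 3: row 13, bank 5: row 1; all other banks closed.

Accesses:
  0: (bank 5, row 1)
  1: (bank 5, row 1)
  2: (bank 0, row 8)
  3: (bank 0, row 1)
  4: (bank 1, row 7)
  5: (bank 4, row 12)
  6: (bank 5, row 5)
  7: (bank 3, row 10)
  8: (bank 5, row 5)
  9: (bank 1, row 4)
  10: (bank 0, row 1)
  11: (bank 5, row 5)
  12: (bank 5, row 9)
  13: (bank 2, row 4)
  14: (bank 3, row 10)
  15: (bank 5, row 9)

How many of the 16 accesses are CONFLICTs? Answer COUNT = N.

  [0] b5 r1: had r1 ⇒ H
  [1] b5 r1: had r1 ⇒ H
  [2] b0 r8: no row ⇒ E
  [3] b0 r1: had r8 ⇒ C
  [4] b1 r7: no row ⇒ E
  [5] b4 r12: no row ⇒ E
  [6] b5 r5: had r1 ⇒ C
  [7] b3 r10: had r13 ⇒ C
  [8] b5 r5: had r5 ⇒ H
  [9] b1 r4: had r7 ⇒ C
  [10] b0 r1: had r1 ⇒ H
  [11] b5 r5: had r5 ⇒ H
  [12] b5 r9: had r5 ⇒ C
  [13] b2 r4: no row ⇒ E
  [14] b3 r10: had r10 ⇒ H
  [15] b5 r9: had r9 ⇒ H

COUNT = 5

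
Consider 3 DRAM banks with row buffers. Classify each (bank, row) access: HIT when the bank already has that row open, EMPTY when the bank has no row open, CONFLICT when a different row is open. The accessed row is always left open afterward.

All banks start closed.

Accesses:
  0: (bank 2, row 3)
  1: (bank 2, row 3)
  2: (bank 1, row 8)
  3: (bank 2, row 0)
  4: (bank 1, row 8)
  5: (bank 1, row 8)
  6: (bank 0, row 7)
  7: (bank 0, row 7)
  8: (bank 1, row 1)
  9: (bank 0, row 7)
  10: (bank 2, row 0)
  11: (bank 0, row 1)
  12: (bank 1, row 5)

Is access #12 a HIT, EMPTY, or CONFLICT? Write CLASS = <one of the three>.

  [0] b2 r3: no row ⇒ E
  [1] b2 r3: had r3 ⇒ H
  [2] b1 r8: no row ⇒ E
  [3] b2 r0: had r3 ⇒ C
  [4] b1 r8: had r8 ⇒ H
  [5] b1 r8: had r8 ⇒ H
  [6] b0 r7: no row ⇒ E
  [7] b0 r7: had r7 ⇒ H
  [8] b1 r1: had r8 ⇒ C
  [9] b0 r7: had r7 ⇒ H
  [10] b2 r0: had r0 ⇒ H
  [11] b0 r1: had r7 ⇒ C
  [12] b1 r5: had r1 ⇒ C

CLASS = CONFLICT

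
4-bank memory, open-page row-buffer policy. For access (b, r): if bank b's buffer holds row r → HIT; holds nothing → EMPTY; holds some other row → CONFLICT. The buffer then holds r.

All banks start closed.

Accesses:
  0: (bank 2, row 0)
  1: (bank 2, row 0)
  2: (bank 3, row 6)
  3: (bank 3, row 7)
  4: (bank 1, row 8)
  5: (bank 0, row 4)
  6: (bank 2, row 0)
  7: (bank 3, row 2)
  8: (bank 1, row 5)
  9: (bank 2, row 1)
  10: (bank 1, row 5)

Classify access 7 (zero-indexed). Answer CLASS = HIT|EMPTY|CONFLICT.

CLASS = CONFLICT

step 0: bank2 None->0 [EMPTY]
step 1: bank2 0->0 [HIT]
step 2: bank3 None->6 [EMPTY]
step 3: bank3 6->7 [CONFLICT]
step 4: bank1 None->8 [EMPTY]
step 5: bank0 None->4 [EMPTY]
step 6: bank2 0->0 [HIT]
step 7: bank3 7->2 [CONFLICT]
step 8: bank1 8->5 [CONFLICT]
step 9: bank2 0->1 [CONFLICT]
step 10: bank1 5->5 [HIT]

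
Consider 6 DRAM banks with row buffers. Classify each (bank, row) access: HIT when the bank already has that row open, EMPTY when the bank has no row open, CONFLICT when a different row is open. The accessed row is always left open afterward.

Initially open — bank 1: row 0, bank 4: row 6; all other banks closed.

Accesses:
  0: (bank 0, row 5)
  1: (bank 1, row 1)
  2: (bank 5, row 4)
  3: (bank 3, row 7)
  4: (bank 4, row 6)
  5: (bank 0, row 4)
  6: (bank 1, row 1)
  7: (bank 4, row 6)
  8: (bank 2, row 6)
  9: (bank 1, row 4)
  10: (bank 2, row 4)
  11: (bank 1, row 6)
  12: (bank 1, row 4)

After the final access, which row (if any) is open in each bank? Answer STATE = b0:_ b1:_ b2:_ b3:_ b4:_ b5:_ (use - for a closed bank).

STATE = b0:4 b1:4 b2:4 b3:7 b4:6 b5:4

0: bank 0 row 5 — prev None → EMPTY
1: bank 1 row 1 — prev 0 → CONFLICT
2: bank 5 row 4 — prev None → EMPTY
3: bank 3 row 7 — prev None → EMPTY
4: bank 4 row 6 — prev 6 → HIT
5: bank 0 row 4 — prev 5 → CONFLICT
6: bank 1 row 1 — prev 1 → HIT
7: bank 4 row 6 — prev 6 → HIT
8: bank 2 row 6 — prev None → EMPTY
9: bank 1 row 4 — prev 1 → CONFLICT
10: bank 2 row 4 — prev 6 → CONFLICT
11: bank 1 row 6 — prev 4 → CONFLICT
12: bank 1 row 4 — prev 6 → CONFLICT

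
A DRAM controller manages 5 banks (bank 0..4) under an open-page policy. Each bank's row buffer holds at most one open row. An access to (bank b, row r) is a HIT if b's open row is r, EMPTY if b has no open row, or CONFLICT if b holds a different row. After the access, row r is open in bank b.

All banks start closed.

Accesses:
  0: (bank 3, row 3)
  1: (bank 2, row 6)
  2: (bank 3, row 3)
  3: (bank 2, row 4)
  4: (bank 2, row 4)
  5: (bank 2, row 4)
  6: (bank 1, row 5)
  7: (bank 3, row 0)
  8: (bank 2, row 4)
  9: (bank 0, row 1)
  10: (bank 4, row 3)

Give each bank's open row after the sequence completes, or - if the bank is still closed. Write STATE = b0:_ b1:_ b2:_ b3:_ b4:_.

STATE = b0:1 b1:5 b2:4 b3:0 b4:3

0: bank 3 row 3 — prev None → EMPTY
1: bank 2 row 6 — prev None → EMPTY
2: bank 3 row 3 — prev 3 → HIT
3: bank 2 row 4 — prev 6 → CONFLICT
4: bank 2 row 4 — prev 4 → HIT
5: bank 2 row 4 — prev 4 → HIT
6: bank 1 row 5 — prev None → EMPTY
7: bank 3 row 0 — prev 3 → CONFLICT
8: bank 2 row 4 — prev 4 → HIT
9: bank 0 row 1 — prev None → EMPTY
10: bank 4 row 3 — prev None → EMPTY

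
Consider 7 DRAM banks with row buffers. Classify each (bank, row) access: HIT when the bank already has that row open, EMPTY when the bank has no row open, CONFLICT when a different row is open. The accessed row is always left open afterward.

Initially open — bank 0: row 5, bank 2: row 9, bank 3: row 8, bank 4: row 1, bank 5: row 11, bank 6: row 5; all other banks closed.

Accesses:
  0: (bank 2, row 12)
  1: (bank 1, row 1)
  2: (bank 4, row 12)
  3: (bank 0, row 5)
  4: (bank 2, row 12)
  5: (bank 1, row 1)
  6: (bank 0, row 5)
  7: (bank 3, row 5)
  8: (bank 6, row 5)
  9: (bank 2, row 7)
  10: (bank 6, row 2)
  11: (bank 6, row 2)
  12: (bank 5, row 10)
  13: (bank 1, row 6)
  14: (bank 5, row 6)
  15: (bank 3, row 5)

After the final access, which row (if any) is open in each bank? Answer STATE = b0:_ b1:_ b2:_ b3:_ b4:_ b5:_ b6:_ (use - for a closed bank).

#0 (2,12) C  (was 9)
#1 (1,1) E
#2 (4,12) C  (was 1)
#3 (0,5) H  (was 5)
#4 (2,12) H  (was 12)
#5 (1,1) H  (was 1)
#6 (0,5) H  (was 5)
#7 (3,5) C  (was 8)
#8 (6,5) H  (was 5)
#9 (2,7) C  (was 12)
#10 (6,2) C  (was 5)
#11 (6,2) H  (was 2)
#12 (5,10) C  (was 11)
#13 (1,6) C  (was 1)
#14 (5,6) C  (was 10)
#15 (3,5) H  (was 5)

STATE = b0:5 b1:6 b2:7 b3:5 b4:12 b5:6 b6:2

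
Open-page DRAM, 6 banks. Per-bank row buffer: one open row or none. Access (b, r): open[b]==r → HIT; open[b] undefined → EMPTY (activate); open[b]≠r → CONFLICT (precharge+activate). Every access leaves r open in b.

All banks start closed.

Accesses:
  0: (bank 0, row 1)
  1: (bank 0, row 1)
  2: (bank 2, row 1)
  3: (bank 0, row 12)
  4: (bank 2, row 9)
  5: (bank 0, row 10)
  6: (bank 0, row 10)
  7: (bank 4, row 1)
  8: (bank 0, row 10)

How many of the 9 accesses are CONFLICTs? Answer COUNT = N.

0: bank 0 row 1 — prev None → EMPTY
1: bank 0 row 1 — prev 1 → HIT
2: bank 2 row 1 — prev None → EMPTY
3: bank 0 row 12 — prev 1 → CONFLICT
4: bank 2 row 9 — prev 1 → CONFLICT
5: bank 0 row 10 — prev 12 → CONFLICT
6: bank 0 row 10 — prev 10 → HIT
7: bank 4 row 1 — prev None → EMPTY
8: bank 0 row 10 — prev 10 → HIT

COUNT = 3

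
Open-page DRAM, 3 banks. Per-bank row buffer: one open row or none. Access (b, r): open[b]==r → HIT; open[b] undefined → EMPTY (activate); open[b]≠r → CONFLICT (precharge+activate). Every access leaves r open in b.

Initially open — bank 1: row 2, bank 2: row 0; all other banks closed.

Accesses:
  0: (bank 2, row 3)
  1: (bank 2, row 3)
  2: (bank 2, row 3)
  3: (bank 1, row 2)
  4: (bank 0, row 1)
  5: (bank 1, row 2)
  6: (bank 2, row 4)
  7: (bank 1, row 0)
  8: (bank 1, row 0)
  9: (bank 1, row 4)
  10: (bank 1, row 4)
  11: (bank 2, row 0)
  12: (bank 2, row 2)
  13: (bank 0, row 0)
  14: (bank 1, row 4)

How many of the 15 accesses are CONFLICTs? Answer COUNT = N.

COUNT = 7

0: bank 2 row 3 — prev 0 → CONFLICT
1: bank 2 row 3 — prev 3 → HIT
2: bank 2 row 3 — prev 3 → HIT
3: bank 1 row 2 — prev 2 → HIT
4: bank 0 row 1 — prev None → EMPTY
5: bank 1 row 2 — prev 2 → HIT
6: bank 2 row 4 — prev 3 → CONFLICT
7: bank 1 row 0 — prev 2 → CONFLICT
8: bank 1 row 0 — prev 0 → HIT
9: bank 1 row 4 — prev 0 → CONFLICT
10: bank 1 row 4 — prev 4 → HIT
11: bank 2 row 0 — prev 4 → CONFLICT
12: bank 2 row 2 — prev 0 → CONFLICT
13: bank 0 row 0 — prev 1 → CONFLICT
14: bank 1 row 4 — prev 4 → HIT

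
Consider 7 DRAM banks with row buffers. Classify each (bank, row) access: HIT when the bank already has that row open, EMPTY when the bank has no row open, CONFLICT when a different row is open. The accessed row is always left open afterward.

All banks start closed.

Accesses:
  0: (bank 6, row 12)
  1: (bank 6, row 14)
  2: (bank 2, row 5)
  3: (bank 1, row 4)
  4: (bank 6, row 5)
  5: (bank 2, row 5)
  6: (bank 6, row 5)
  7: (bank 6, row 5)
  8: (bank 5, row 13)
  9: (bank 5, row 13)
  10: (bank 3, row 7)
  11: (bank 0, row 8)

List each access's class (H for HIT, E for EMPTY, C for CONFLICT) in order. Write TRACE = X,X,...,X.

0: bank 6 row 12 — prev None → EMPTY
1: bank 6 row 14 — prev 12 → CONFLICT
2: bank 2 row 5 — prev None → EMPTY
3: bank 1 row 4 — prev None → EMPTY
4: bank 6 row 5 — prev 14 → CONFLICT
5: bank 2 row 5 — prev 5 → HIT
6: bank 6 row 5 — prev 5 → HIT
7: bank 6 row 5 — prev 5 → HIT
8: bank 5 row 13 — prev None → EMPTY
9: bank 5 row 13 — prev 13 → HIT
10: bank 3 row 7 — prev None → EMPTY
11: bank 0 row 8 — prev None → EMPTY

TRACE = E,C,E,E,C,H,H,H,E,H,E,E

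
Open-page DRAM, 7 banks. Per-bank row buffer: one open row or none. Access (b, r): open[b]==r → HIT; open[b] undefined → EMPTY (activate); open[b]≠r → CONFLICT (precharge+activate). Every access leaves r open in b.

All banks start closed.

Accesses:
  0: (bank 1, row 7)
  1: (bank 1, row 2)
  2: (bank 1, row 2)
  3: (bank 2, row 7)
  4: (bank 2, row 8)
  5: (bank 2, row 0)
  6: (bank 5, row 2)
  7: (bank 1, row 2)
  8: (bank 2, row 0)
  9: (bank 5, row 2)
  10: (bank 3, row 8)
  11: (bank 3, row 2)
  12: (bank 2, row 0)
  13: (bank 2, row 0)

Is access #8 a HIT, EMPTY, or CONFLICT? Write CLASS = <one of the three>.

  [0] b1 r7: no row ⇒ E
  [1] b1 r2: had r7 ⇒ C
  [2] b1 r2: had r2 ⇒ H
  [3] b2 r7: no row ⇒ E
  [4] b2 r8: had r7 ⇒ C
  [5] b2 r0: had r8 ⇒ C
  [6] b5 r2: no row ⇒ E
  [7] b1 r2: had r2 ⇒ H
  [8] b2 r0: had r0 ⇒ H
  [9] b5 r2: had r2 ⇒ H
  [10] b3 r8: no row ⇒ E
  [11] b3 r2: had r8 ⇒ C
  [12] b2 r0: had r0 ⇒ H
  [13] b2 r0: had r0 ⇒ H

CLASS = HIT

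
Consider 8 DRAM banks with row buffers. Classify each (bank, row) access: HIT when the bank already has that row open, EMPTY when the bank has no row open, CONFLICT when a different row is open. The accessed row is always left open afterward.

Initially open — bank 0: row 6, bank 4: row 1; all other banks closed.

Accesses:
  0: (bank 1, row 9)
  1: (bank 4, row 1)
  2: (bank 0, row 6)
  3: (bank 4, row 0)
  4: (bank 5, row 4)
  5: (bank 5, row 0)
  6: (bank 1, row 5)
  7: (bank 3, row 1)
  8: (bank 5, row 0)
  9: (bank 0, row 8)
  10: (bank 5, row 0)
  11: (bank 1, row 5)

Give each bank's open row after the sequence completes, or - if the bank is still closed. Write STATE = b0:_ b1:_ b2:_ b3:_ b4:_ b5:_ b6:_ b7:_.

#0 (1,9) E
#1 (4,1) H  (was 1)
#2 (0,6) H  (was 6)
#3 (4,0) C  (was 1)
#4 (5,4) E
#5 (5,0) C  (was 4)
#6 (1,5) C  (was 9)
#7 (3,1) E
#8 (5,0) H  (was 0)
#9 (0,8) C  (was 6)
#10 (5,0) H  (was 0)
#11 (1,5) H  (was 5)

STATE = b0:8 b1:5 b2:- b3:1 b4:0 b5:0 b6:- b7:-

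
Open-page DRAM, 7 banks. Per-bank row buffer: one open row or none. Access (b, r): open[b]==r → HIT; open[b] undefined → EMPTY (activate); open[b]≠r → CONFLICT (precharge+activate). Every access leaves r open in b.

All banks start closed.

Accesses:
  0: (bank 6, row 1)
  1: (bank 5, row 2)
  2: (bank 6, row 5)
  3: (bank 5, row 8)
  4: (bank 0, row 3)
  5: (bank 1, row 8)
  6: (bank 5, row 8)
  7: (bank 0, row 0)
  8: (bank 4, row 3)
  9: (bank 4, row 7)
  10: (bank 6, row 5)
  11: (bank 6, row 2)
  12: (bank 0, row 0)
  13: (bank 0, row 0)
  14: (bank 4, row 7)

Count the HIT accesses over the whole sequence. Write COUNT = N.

0: bank 6 row 1 — prev None → EMPTY
1: bank 5 row 2 — prev None → EMPTY
2: bank 6 row 5 — prev 1 → CONFLICT
3: bank 5 row 8 — prev 2 → CONFLICT
4: bank 0 row 3 — prev None → EMPTY
5: bank 1 row 8 — prev None → EMPTY
6: bank 5 row 8 — prev 8 → HIT
7: bank 0 row 0 — prev 3 → CONFLICT
8: bank 4 row 3 — prev None → EMPTY
9: bank 4 row 7 — prev 3 → CONFLICT
10: bank 6 row 5 — prev 5 → HIT
11: bank 6 row 2 — prev 5 → CONFLICT
12: bank 0 row 0 — prev 0 → HIT
13: bank 0 row 0 — prev 0 → HIT
14: bank 4 row 7 — prev 7 → HIT

COUNT = 5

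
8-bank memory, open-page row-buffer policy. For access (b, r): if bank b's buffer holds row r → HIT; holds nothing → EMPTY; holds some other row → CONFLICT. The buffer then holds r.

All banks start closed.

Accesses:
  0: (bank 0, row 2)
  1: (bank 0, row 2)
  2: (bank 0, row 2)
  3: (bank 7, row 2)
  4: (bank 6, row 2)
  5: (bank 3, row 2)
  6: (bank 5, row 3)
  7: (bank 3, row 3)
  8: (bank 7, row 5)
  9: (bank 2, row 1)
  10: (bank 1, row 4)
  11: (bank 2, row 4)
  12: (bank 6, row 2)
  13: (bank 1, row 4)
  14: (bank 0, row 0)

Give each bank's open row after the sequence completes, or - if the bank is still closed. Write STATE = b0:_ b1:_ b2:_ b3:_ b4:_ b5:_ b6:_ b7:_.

#0 (0,2) E
#1 (0,2) H  (was 2)
#2 (0,2) H  (was 2)
#3 (7,2) E
#4 (6,2) E
#5 (3,2) E
#6 (5,3) E
#7 (3,3) C  (was 2)
#8 (7,5) C  (was 2)
#9 (2,1) E
#10 (1,4) E
#11 (2,4) C  (was 1)
#12 (6,2) H  (was 2)
#13 (1,4) H  (was 4)
#14 (0,0) C  (was 2)

STATE = b0:0 b1:4 b2:4 b3:3 b4:- b5:3 b6:2 b7:5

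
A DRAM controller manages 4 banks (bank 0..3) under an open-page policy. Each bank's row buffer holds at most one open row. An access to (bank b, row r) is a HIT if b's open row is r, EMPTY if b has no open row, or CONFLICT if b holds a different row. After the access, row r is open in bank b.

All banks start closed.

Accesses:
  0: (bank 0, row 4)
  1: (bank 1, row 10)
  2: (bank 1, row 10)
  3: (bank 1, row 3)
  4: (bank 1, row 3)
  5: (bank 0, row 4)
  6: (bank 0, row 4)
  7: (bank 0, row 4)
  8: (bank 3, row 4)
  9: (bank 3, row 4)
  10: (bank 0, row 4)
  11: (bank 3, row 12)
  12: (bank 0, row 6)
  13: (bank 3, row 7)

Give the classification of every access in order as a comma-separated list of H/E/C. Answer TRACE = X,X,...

TRACE = E,E,H,C,H,H,H,H,E,H,H,C,C,C

  [0] b0 r4: no row ⇒ E
  [1] b1 r10: no row ⇒ E
  [2] b1 r10: had r10 ⇒ H
  [3] b1 r3: had r10 ⇒ C
  [4] b1 r3: had r3 ⇒ H
  [5] b0 r4: had r4 ⇒ H
  [6] b0 r4: had r4 ⇒ H
  [7] b0 r4: had r4 ⇒ H
  [8] b3 r4: no row ⇒ E
  [9] b3 r4: had r4 ⇒ H
  [10] b0 r4: had r4 ⇒ H
  [11] b3 r12: had r4 ⇒ C
  [12] b0 r6: had r4 ⇒ C
  [13] b3 r7: had r12 ⇒ C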